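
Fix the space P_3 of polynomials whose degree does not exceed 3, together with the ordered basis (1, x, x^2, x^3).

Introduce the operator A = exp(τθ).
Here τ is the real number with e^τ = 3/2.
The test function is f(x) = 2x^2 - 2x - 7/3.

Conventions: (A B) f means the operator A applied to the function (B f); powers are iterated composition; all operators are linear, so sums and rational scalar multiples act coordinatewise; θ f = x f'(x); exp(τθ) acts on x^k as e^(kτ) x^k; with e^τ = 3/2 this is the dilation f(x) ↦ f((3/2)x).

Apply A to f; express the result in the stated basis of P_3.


the image equals g(x) = (9/2)x^2 - 3x - 7/3

exp(τθ) x^k = e^(kτ) x^k; with e^τ = 3/2 this sends x^k to (3/2)^k x^k
x ↦ 3/2 x
x^2 ↦ 9/4 x^2
applying this coordinatewise to f: exp(τθ) f = (9/2)x^2 - 3x - 7/3


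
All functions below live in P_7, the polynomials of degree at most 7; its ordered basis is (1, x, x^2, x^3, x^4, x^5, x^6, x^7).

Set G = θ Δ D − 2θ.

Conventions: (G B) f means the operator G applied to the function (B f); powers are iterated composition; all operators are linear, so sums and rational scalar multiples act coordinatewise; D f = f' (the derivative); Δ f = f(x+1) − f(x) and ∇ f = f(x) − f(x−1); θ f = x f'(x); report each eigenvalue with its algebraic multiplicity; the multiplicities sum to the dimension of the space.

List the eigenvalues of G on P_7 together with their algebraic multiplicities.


λ = -14 (multiplicity 1), λ = -12 (multiplicity 1), λ = -10 (multiplicity 1), λ = -8 (multiplicity 1), λ = -6 (multiplicity 1), λ = -4 (multiplicity 1), λ = -2 (multiplicity 1), λ = 0 (multiplicity 1)

image of 1: 0
image of x: -2x
image of x^2: -4x^2
image of x^3: -6x^3 + 6x
image of x^4: -8x^4 + 24x^2 + 12x
image of x^5: -10x^5 + 60x^3 + 60x^2 + 20x
image of x^6: -12x^6 + 120x^4 + 180x^3 + 120x^2 + 30x
image of x^7: -14x^7 + 210x^5 + 420x^4 + 420x^3 + 210x^2 + 42x
the matrix is upper triangular; its diagonal is (0, -2, -4, -6, -8, -10, -12, -14)
for a triangular matrix the eigenvalues are the diagonal entries, with algebraic multiplicity their repetition count


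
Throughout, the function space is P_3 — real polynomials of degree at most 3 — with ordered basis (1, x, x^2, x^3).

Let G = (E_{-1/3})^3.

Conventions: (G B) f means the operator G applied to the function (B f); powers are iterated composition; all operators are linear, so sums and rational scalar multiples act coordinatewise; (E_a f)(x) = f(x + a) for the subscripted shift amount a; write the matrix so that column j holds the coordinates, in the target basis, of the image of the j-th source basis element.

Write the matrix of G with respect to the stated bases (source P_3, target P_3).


the matrix is [[1, -1, 1, -1]; [0, 1, -2, 3]; [0, 0, 1, -3]; [0, 0, 0, 1]] (rows listed top to bottom)

image of 1: 1
image of x: x - 1
image of x^2: x^2 - 2x + 1
image of x^3: x^3 - 3x^2 + 3x - 1
each image's coordinates form column j of the matrix


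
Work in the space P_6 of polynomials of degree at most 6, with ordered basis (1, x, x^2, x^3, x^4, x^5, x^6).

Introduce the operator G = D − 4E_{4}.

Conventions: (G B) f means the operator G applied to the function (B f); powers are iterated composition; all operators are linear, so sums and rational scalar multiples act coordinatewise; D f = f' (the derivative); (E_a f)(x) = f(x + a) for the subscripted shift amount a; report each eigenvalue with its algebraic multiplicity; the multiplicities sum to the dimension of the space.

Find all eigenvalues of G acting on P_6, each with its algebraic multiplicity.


λ = -4 (multiplicity 7)

image of 1: -4
image of x: -4x - 15
image of x^2: -4x^2 - 30x - 64
image of x^3: -4x^3 - 45x^2 - 192x - 256
image of x^4: -4x^4 - 60x^3 - 384x^2 - 1024x - 1024
image of x^5: -4x^5 - 75x^4 - 640x^3 - 2560x^2 - 5120x - 4096
image of x^6: -4x^6 - 90x^5 - 960x^4 - 5120x^3 - 15360x^2 - 24576x - 16384
the matrix is upper triangular; its diagonal is (-4, -4, -4, -4, -4, -4, -4)
for a triangular matrix the eigenvalues are the diagonal entries, with algebraic multiplicity their repetition count


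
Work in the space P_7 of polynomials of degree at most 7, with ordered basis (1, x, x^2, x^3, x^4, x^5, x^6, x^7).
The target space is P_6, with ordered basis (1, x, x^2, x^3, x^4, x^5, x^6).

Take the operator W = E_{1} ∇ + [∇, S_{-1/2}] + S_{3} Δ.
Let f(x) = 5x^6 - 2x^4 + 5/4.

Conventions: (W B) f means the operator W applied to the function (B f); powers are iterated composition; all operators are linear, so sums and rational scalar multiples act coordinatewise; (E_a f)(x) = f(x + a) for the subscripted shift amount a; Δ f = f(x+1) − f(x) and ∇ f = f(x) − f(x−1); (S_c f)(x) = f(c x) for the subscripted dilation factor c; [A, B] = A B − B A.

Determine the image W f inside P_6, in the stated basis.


g(x) = (234285/32)x^5 + (393825/64)x^4 + (41417/16)x^3 + (41301/64)x^2 + (3167/32)x + 579/64

∇ f = 30x^5 - 75x^4 + 92x^3 - 63x^2 + 22x - 3
E_{1} ∇ f = 30x^5 + 75x^4 + 92x^3 + 63x^2 + 22x + 3
S_{-1/2} f = (5/64)x^6 - (1/8)x^4 + 5/4
∇ S_{-1/2} f = (15/32)x^5 - (75/64)x^4 + (17/16)x^3 - (27/64)x^2 - (1/32)x + 3/64
∇ f = 30x^5 - 75x^4 + 92x^3 - 63x^2 + 22x - 3
S_{-1/2} ∇ f = -(15/16)x^5 - (75/16)x^4 - (23/2)x^3 - (63/4)x^2 - 11x - 3
[∇, S_{-1/2}] f = (45/32)x^5 + (225/64)x^4 + (201/16)x^3 + (981/64)x^2 + (351/32)x + 195/64
Δ f = 30x^5 + 75x^4 + 92x^3 + 63x^2 + 22x + 3
S_{3} Δ f = 7290x^5 + 6075x^4 + 2484x^3 + 567x^2 + 66x + 3
(E_{1} ∇ + [∇, S_{-1/2}] + S_{3} Δ) f = (234285/32)x^5 + (393825/64)x^4 + (41417/16)x^3 + (41301/64)x^2 + (3167/32)x + 579/64


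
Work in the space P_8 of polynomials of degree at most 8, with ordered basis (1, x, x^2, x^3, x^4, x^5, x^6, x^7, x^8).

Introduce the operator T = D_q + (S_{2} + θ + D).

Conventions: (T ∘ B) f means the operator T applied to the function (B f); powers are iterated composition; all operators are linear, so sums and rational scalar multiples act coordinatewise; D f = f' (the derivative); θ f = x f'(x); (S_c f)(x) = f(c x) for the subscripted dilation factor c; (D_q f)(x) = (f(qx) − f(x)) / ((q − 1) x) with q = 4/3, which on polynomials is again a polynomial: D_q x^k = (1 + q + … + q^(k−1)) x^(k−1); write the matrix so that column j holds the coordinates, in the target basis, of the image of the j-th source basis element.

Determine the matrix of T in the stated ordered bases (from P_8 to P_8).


image of 1: 1
image of x: 3x + 2
image of x^2: 6x^2 + (13/3)x
image of x^3: 11x^3 + (64/9)x^2
image of x^4: 20x^4 + (283/27)x^3
image of x^5: 37x^5 + (1186/81)x^4
image of x^6: 70x^6 + (4825/243)x^5
image of x^7: 135x^7 + (19300/729)x^6
image of x^8: 264x^8 + (76471/2187)x^7
each image's coordinates form column j of the matrix

the matrix is [[1, 2, 0, 0, 0, 0, 0, 0, 0]; [0, 3, 13/3, 0, 0, 0, 0, 0, 0]; [0, 0, 6, 64/9, 0, 0, 0, 0, 0]; [0, 0, 0, 11, 283/27, 0, 0, 0, 0]; [0, 0, 0, 0, 20, 1186/81, 0, 0, 0]; [0, 0, 0, 0, 0, 37, 4825/243, 0, 0]; [0, 0, 0, 0, 0, 0, 70, 19300/729, 0]; [0, 0, 0, 0, 0, 0, 0, 135, 76471/2187]; [0, 0, 0, 0, 0, 0, 0, 0, 264]] (rows listed top to bottom)


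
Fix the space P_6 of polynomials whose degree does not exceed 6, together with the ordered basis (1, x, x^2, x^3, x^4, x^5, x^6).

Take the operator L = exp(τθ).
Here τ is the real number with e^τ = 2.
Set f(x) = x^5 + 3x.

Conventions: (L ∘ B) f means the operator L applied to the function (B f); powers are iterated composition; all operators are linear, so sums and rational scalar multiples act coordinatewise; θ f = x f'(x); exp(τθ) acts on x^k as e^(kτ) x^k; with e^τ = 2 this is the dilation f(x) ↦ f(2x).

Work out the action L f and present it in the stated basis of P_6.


the result is g(x) = 32x^5 + 6x

exp(τθ) x^k = e^(kτ) x^k; with e^τ = 2 this sends x^k to 2^k x^k
x ↦ 2 x
x^5 ↦ 32 x^5
applying this coordinatewise to f: exp(τθ) f = 32x^5 + 6x


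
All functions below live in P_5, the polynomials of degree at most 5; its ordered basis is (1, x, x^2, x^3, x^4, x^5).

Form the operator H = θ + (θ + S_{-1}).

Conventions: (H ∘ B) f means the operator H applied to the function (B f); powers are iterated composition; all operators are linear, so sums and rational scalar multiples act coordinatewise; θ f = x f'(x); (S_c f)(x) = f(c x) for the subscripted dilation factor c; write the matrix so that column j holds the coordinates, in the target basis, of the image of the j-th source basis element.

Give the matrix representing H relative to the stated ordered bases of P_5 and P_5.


image of 1: 1
image of x: x
image of x^2: 5x^2
image of x^3: 5x^3
image of x^4: 9x^4
image of x^5: 9x^5
each image's coordinates form column j of the matrix

the matrix is [[1, 0, 0, 0, 0, 0]; [0, 1, 0, 0, 0, 0]; [0, 0, 5, 0, 0, 0]; [0, 0, 0, 5, 0, 0]; [0, 0, 0, 0, 9, 0]; [0, 0, 0, 0, 0, 9]] (rows listed top to bottom)


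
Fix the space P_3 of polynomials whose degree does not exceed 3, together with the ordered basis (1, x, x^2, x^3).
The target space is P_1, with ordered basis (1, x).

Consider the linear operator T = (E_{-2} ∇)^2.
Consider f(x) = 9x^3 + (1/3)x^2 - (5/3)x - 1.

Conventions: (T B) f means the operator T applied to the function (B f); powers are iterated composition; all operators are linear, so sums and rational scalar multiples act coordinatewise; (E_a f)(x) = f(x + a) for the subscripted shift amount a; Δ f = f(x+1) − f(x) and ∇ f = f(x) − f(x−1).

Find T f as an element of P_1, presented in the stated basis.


∇ f = 27x^2 - (79/3)x + 7
E_{-2} ∇ f = 27x^2 - (403/3)x + 503/3
∇ (E_{-2} ∇) f = 54x - 484/3
E_{-2} ∇ (E_{-2} ∇) f = 54x - 808/3

the image equals g(x) = 54x - 808/3


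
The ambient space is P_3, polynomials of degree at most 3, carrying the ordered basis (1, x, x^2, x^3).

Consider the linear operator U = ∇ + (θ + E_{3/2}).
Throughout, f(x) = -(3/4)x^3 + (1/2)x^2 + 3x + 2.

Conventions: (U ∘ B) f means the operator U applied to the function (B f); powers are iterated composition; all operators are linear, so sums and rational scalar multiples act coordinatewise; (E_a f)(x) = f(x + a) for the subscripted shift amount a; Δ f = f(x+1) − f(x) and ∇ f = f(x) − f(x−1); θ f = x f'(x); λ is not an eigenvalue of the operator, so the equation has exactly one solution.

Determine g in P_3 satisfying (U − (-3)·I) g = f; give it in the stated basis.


write g with unknown coordinates in the stated basis and equate coefficients in (U − (-3)·I) g = f
solving from the highest basis element down gives g = -(3/28)x^3 + (73/336)x^2 + (389/840)x + 1397/5376
check: U g = -(3/7)x^3 - (17/112)x^2 + (451/280)x + 2187/1792
so U g − (-3)·g = -(3/4)x^3 + (1/2)x^2 + 3x + 2 = f ✓

the image equals g(x) = -(3/28)x^3 + (73/336)x^2 + (389/840)x + 1397/5376


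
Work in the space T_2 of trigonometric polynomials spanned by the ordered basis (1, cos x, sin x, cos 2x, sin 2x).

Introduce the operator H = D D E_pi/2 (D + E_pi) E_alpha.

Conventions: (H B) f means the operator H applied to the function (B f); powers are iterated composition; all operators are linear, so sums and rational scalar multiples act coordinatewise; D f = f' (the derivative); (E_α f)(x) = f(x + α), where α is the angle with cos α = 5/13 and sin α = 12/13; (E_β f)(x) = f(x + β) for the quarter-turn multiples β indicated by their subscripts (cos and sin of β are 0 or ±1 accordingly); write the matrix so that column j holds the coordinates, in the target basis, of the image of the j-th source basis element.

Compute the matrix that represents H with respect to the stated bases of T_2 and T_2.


image of 1: 0
image of cos x: -(7/13)cos x - (17/13)sin x
image of sin x: (17/13)cos x - (7/13)sin x
image of cos 2x: -(1436/169)cos 2x + (472/169)sin 2x
image of sin 2x: -(472/169)cos 2x - (1436/169)sin 2x
each image's coordinates form column j of the matrix

the matrix is [[0, 0, 0, 0, 0]; [0, -7/13, 17/13, 0, 0]; [0, -17/13, -7/13, 0, 0]; [0, 0, 0, -1436/169, -472/169]; [0, 0, 0, 472/169, -1436/169]] (rows listed top to bottom)


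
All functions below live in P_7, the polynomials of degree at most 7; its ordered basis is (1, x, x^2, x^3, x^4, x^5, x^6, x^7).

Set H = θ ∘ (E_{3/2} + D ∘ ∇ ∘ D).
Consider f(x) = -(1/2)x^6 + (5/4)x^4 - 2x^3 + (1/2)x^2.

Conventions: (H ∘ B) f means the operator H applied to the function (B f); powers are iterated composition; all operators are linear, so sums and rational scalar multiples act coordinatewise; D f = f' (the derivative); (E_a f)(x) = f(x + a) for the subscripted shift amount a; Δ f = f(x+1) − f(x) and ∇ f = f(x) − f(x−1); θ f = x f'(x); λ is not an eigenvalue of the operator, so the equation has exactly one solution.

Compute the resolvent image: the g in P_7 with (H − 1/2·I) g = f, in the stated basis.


write g with unknown coordinates in the stated basis and equate coefficients in (H − 1/2·I) g = f
solving from the highest basis element down gives g = -(1/11)x^6 + (10/11)x^5 - (55/14)x^4 + (9007/385)x^3 - (129077/660)x^2 + (69743/56)x
check: H g = -(6/11)x^6 + (5/11)x^5 - (5/7)x^4 + (7467/770)x^3 - (128417/1320)x^2 + (69743/112)x
so H g − 1/2·g = -(1/2)x^6 + (5/4)x^4 - 2x^3 + (1/2)x^2 = f ✓

g(x) = -(1/11)x^6 + (10/11)x^5 - (55/14)x^4 + (9007/385)x^3 - (129077/660)x^2 + (69743/56)x


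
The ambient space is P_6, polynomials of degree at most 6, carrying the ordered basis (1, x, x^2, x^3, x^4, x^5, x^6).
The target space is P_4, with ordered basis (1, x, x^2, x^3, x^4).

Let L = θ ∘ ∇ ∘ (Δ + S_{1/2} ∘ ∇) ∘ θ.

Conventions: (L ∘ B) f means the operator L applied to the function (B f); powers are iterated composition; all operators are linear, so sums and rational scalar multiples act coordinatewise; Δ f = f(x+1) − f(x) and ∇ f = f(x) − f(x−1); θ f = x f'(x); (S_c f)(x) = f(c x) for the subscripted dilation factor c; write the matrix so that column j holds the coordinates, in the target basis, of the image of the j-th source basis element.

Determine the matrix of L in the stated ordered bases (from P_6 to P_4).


the matrix is [[0, 0, 0, 0, 0, 0, 0]; [0, 0, 0, 45/2, -18, 100, -945/8]; [0, 0, 0, 0, 108, -225/4, 540]; [0, 0, 0, 0, 0, 1275/4, -405/4]; [0, 0, 0, 0, 0, 0, 1485/2]] (rows listed top to bottom)

image of 1: 0
image of x: 0
image of x^2: 0
image of x^3: (45/2)x
image of x^4: 108x^2 - 18x
image of x^5: (1275/4)x^3 - (225/4)x^2 + 100x
image of x^6: (1485/2)x^4 - (405/4)x^3 + 540x^2 - (945/8)x
each image's coordinates form column j of the matrix


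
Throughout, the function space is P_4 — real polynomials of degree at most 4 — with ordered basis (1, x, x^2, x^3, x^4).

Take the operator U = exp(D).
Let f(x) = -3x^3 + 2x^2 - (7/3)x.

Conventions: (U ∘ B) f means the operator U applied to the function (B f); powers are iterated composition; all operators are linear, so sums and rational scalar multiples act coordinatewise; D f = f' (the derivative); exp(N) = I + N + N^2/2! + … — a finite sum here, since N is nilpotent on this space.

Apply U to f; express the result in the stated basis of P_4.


the result is g(x) = -3x^3 - 7x^2 - (22/3)x - 10/3

order-1 term: -9x^2 + 4x - 7/3
order-2 term: -9x + 2
order-3 term: -3
the series for exp(D) f terminates at order 3
exp(D) f = -3x^3 - 7x^2 - (22/3)x - 10/3


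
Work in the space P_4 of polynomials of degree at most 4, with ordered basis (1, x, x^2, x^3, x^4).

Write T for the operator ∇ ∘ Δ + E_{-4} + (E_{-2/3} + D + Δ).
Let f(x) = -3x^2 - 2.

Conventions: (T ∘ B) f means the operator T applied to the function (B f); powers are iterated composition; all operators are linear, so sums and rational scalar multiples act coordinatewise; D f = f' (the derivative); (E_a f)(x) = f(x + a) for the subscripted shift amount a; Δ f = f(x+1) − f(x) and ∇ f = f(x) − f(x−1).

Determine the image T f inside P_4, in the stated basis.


the image equals g(x) = -6x^2 + 16x - 187/3

Δ f = -6x - 3
∇ Δ f = -6
E_{-4} f = -3x^2 + 24x - 50
E_{-2/3} f = -3x^2 + 4x - 10/3
D f = -6x
Δ f = -6x - 3
(E_{-2/3} + D + Δ) f = -3x^2 - 8x - 19/3
(∇ ∘ Δ + E_{-4} + (E_{-2/3} + D + Δ)) f = -6x^2 + 16x - 187/3


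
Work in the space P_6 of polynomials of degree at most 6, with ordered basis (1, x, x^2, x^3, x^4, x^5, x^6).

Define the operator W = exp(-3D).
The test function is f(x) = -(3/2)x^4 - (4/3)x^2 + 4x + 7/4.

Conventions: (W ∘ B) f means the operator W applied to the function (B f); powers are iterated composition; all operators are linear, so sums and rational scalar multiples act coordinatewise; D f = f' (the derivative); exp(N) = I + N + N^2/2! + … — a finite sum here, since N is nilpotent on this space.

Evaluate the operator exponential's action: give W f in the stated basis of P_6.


g(x) = -(3/2)x^4 + 18x^3 - (247/3)x^2 + 174x - 575/4

order-1 term: 18x^3 + 8x - 12
order-2 term: -81x^2 - 12
order-3 term: 162x
order-4 term: -243/2
the series for exp(-3D) f terminates at order 4
exp(-3D) f = -(3/2)x^4 + 18x^3 - (247/3)x^2 + 174x - 575/4


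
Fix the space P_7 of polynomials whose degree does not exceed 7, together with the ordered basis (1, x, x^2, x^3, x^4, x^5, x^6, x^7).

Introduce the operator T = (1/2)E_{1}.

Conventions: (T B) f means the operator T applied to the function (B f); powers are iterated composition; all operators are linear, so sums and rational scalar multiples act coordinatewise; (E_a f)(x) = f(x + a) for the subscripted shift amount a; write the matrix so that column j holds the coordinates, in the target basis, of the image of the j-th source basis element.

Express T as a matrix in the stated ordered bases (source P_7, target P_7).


the matrix is [[1/2, 1/2, 1/2, 1/2, 1/2, 1/2, 1/2, 1/2]; [0, 1/2, 1, 3/2, 2, 5/2, 3, 7/2]; [0, 0, 1/2, 3/2, 3, 5, 15/2, 21/2]; [0, 0, 0, 1/2, 2, 5, 10, 35/2]; [0, 0, 0, 0, 1/2, 5/2, 15/2, 35/2]; [0, 0, 0, 0, 0, 1/2, 3, 21/2]; [0, 0, 0, 0, 0, 0, 1/2, 7/2]; [0, 0, 0, 0, 0, 0, 0, 1/2]] (rows listed top to bottom)

image of 1: 1/2
image of x: (1/2)x + 1/2
image of x^2: (1/2)x^2 + x + 1/2
image of x^3: (1/2)x^3 + (3/2)x^2 + (3/2)x + 1/2
image of x^4: (1/2)x^4 + 2x^3 + 3x^2 + 2x + 1/2
image of x^5: (1/2)x^5 + (5/2)x^4 + 5x^3 + 5x^2 + (5/2)x + 1/2
image of x^6: (1/2)x^6 + 3x^5 + (15/2)x^4 + 10x^3 + (15/2)x^2 + 3x + 1/2
image of x^7: (1/2)x^7 + (7/2)x^6 + (21/2)x^5 + (35/2)x^4 + (35/2)x^3 + (21/2)x^2 + (7/2)x + 1/2
each image's coordinates form column j of the matrix


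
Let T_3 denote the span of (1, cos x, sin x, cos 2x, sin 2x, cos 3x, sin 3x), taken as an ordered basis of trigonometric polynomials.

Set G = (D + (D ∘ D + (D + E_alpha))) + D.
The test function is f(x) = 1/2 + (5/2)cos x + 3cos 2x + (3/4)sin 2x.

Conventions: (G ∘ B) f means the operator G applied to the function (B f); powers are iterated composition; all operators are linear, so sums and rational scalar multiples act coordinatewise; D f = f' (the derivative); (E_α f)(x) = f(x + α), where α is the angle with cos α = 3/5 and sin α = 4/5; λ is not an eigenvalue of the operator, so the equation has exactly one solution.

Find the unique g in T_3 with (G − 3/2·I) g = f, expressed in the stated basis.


the result is g(x) = -1 - (5/19)cos x + (10/19)sin x - (2256/8185)cos 2x + (3309/16370)sin 2x

write g with unknown coordinates in the stated basis and equate coefficients in (G − 3/2·I) g = f
solving from the highest basis element down gives g = -1 - (5/19)cos x + (10/19)sin x - (2256/8185)cos 2x + (3309/16370)sin 2x
check: G g = -1 + (40/19)cos x + (15/19)sin x + (21171/8185)cos 2x + (17241/16370)sin 2x
so G g − 3/2·g = 1/2 + (5/2)cos x + 3cos 2x + (3/4)sin 2x = f ✓


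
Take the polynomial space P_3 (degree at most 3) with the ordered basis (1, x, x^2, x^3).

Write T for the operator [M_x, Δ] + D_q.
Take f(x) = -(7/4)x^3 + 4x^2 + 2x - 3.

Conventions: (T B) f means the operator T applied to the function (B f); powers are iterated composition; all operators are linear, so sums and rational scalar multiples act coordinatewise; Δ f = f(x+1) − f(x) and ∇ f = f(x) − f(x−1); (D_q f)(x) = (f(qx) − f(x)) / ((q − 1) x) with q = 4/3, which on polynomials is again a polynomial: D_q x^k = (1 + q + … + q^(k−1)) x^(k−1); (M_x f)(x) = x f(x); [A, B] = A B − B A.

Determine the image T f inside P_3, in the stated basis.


the image equals g(x) = (7/4)x^3 - (107/18)x^2 + (55/12)x + 3/4

Δ f = -(21/4)x^2 + (11/4)x + 17/4
M_x Δ f = -(21/4)x^3 + (11/4)x^2 + (17/4)x
M_x f = -(7/4)x^4 + 4x^3 + 2x^2 - 3x
Δ M_x f = -7x^3 + (3/2)x^2 + 9x + 5/4
[M_x, Δ] f = (7/4)x^3 + (5/4)x^2 - (19/4)x - 5/4
D_q f = -(259/36)x^2 + (28/3)x + 2
([M_x, Δ] + D_q) f = (7/4)x^3 - (107/18)x^2 + (55/12)x + 3/4


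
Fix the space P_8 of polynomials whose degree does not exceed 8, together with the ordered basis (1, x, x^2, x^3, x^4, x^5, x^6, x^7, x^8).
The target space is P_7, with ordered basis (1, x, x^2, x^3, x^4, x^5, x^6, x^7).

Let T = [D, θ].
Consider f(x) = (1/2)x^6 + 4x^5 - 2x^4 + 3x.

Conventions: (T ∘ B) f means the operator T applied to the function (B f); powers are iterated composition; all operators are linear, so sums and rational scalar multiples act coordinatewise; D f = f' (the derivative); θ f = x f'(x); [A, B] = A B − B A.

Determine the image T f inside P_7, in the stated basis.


θ f = 3x^6 + 20x^5 - 8x^4 + 3x
D θ f = 18x^5 + 100x^4 - 32x^3 + 3
D f = 3x^5 + 20x^4 - 8x^3 + 3
θ D f = 15x^5 + 80x^4 - 24x^3
[D, θ] f = 3x^5 + 20x^4 - 8x^3 + 3

the image equals g(x) = 3x^5 + 20x^4 - 8x^3 + 3


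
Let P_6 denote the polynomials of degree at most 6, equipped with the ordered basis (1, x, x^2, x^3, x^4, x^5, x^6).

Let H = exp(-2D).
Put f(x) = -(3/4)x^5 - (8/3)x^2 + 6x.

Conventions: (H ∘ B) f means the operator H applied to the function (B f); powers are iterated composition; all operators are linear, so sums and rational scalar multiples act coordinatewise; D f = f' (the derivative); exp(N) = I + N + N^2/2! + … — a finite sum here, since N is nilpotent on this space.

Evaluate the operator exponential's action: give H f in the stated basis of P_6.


g(x) = -(3/4)x^5 + (15/2)x^4 - 30x^3 + (172/3)x^2 - (130/3)x + 4/3

order-1 term: (15/2)x^4 + (32/3)x - 12
order-2 term: -30x^3 - 32/3
order-3 term: 60x^2
order-4 term: -60x
order-5 term: 24
the series for exp(-2D) f terminates at order 5
exp(-2D) f = -(3/4)x^5 + (15/2)x^4 - 30x^3 + (172/3)x^2 - (130/3)x + 4/3


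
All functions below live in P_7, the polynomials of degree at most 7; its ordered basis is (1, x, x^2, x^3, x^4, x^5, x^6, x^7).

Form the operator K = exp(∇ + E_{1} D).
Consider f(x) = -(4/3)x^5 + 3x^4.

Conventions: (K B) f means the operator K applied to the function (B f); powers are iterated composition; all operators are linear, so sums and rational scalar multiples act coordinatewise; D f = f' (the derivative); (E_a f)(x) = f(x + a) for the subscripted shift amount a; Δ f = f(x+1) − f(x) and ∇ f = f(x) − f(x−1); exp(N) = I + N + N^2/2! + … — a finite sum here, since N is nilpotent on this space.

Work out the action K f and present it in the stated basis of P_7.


the result is g(x) = -(4/3)x^5 - (31/3)x^4 - (128/3)x^3 - 150x^2 - 304x - 270

order-1 term: -(40/3)x^4 + (32/3)x^3 - (106/3)x^2 + 28x + 1
order-2 term: -(160/3)x^3 - 8x^2 - (484/3)x + 35/3
order-3 term: -(320/3)x^2 - 64x - 544/3
order-4 term: -(320/3)x - 176/3
order-5 term: -128/3
the series for exp(∇ + E_{1} D) f terminates at order 5
exp(∇ + E_{1} D) f = -(4/3)x^5 - (31/3)x^4 - (128/3)x^3 - 150x^2 - 304x - 270


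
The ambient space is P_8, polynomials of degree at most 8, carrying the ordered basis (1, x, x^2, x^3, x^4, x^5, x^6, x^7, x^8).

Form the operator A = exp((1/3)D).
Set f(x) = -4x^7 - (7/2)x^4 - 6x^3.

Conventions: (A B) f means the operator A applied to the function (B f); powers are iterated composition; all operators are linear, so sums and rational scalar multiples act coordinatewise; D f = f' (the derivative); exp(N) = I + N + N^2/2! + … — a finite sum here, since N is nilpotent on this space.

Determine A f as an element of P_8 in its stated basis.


order-1 term: -(28/3)x^6 - (14/3)x^3 - 6x^2
order-2 term: -(28/3)x^5 - (7/3)x^2 - 2x
order-3 term: -(140/27)x^4 - (14/27)x - 2/9
order-4 term: -(140/81)x^3 - 7/162
order-5 term: -(28/81)x^2
order-6 term: -(28/729)x
order-7 term: -4/2187
the series for exp((1/3)D) f terminates at order 7
exp((1/3)D) f = -4x^7 - (28/3)x^6 - (28/3)x^5 - (469/54)x^4 - (1004/81)x^3 - (703/81)x^2 - (1864/729)x - 1169/4374

g(x) = -4x^7 - (28/3)x^6 - (28/3)x^5 - (469/54)x^4 - (1004/81)x^3 - (703/81)x^2 - (1864/729)x - 1169/4374


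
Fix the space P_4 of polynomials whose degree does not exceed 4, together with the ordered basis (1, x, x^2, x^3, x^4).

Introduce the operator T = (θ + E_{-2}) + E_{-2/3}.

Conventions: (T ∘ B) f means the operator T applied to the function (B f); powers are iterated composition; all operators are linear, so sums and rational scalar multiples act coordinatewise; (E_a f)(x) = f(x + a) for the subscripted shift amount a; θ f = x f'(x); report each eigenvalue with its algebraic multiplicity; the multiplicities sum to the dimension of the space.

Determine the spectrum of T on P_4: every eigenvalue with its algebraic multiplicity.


image of 1: 2
image of x: 3x - 8/3
image of x^2: 4x^2 - (16/3)x + 40/9
image of x^3: 5x^3 - 8x^2 + (40/3)x - 224/27
image of x^4: 6x^4 - (32/3)x^3 + (80/3)x^2 - (896/27)x + 1312/81
the matrix is upper triangular; its diagonal is (2, 3, 4, 5, 6)
for a triangular matrix the eigenvalues are the diagonal entries, with algebraic multiplicity their repetition count

λ = 2 (multiplicity 1), λ = 3 (multiplicity 1), λ = 4 (multiplicity 1), λ = 5 (multiplicity 1), λ = 6 (multiplicity 1)


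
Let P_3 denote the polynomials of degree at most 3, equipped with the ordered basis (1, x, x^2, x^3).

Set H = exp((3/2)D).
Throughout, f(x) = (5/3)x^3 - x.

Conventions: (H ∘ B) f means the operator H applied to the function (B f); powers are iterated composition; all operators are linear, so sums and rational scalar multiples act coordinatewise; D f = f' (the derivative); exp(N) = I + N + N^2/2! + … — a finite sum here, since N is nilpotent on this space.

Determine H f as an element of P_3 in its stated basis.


the result is g(x) = (5/3)x^3 + (15/2)x^2 + (41/4)x + 33/8

order-1 term: (15/2)x^2 - 3/2
order-2 term: (45/4)x
order-3 term: 45/8
the series for exp((3/2)D) f terminates at order 3
exp((3/2)D) f = (5/3)x^3 + (15/2)x^2 + (41/4)x + 33/8


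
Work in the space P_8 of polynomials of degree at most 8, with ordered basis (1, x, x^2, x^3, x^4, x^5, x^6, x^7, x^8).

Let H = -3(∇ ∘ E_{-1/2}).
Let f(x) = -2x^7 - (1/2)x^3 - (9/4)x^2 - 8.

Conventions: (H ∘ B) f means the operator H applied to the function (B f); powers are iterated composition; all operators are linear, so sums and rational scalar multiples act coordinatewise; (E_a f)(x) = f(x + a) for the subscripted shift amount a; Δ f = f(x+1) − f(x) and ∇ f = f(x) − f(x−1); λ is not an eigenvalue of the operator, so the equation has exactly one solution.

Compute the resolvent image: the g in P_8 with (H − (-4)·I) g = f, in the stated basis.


write g with unknown coordinates in the stated basis and equate coefficients in (H − (-4)·I) g = f
solving from the highest basis element down gives g = -(1/2)x^7 - (21/8)x^6 + (63/16)x^5 + (1995/64)x^4 - (1793/64)x^3 - (40977/256)x^2 + (28977/512)x + 273791/2048
check: H g = (21/2)x^6 - (63/4)x^5 - (1995/16)x^4 + (1785/16)x^3 + (40833/64)x^2 - (28977/128)x - 277887/512
so H g − (-4)·g = -2x^7 - (1/2)x^3 - (9/4)x^2 - 8 = f ✓

the result is g(x) = -(1/2)x^7 - (21/8)x^6 + (63/16)x^5 + (1995/64)x^4 - (1793/64)x^3 - (40977/256)x^2 + (28977/512)x + 273791/2048


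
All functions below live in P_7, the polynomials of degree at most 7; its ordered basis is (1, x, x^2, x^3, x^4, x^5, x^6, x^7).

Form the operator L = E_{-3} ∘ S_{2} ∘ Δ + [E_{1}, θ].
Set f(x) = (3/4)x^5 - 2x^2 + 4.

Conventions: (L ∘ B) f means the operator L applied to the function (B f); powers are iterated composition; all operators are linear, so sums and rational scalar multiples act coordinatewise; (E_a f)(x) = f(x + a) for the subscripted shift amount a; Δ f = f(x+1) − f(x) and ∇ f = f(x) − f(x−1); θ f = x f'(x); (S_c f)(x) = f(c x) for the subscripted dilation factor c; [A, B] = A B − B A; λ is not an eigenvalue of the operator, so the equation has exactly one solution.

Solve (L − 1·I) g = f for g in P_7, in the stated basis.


the result is g(x) = -(3/4)x^5 - (255/4)x^4 - 1650x^3 - (22871/2)x^2 - (23541/2)x - 146785/4

write g with unknown coordinates in the stated basis and equate coefficients in (L − 1·I) g = f
solving from the highest basis element down gives g = -(3/4)x^5 - (255/4)x^4 - 1650x^3 - (22871/2)x^2 - (23541/2)x - 146785/4
check: L g = -(255/4)x^4 - 1650x^3 - (22875/2)x^2 - (23541/2)x - 146769/4
so L g − 1·g = (3/4)x^5 - 2x^2 + 4 = f ✓


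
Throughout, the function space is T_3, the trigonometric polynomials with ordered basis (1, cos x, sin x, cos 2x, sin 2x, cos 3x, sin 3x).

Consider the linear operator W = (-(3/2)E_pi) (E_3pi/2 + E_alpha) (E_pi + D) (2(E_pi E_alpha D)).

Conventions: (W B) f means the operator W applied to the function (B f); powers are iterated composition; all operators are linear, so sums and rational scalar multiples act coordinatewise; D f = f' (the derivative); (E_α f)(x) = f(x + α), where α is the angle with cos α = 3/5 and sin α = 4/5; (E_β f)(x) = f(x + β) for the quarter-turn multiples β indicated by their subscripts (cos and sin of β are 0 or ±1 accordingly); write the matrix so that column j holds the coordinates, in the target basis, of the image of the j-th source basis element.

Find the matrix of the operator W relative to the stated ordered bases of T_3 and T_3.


the matrix is [[0, 0, 0, 0, 0, 0, 0]; [0, 12/25, 66/25, 0, 0, 0, 0]; [0, -66/25, 12/25, 0, 0, 0, 0]; [0, 0, 0, -1968/125, -1824/125, 0, 0]; [0, 0, 0, 1824/125, -1968/125, 0, 0]; [0, 0, 0, 0, 0, 78624/3125, -123318/3125]; [0, 0, 0, 0, 0, 123318/3125, 78624/3125]] (rows listed top to bottom)

image of 1: 0
image of cos x: (12/25)cos x - (66/25)sin x
image of sin x: (66/25)cos x + (12/25)sin x
image of cos 2x: -(1968/125)cos 2x + (1824/125)sin 2x
image of sin 2x: -(1824/125)cos 2x - (1968/125)sin 2x
image of cos 3x: (78624/3125)cos 3x + (123318/3125)sin 3x
image of sin 3x: -(123318/3125)cos 3x + (78624/3125)sin 3x
each image's coordinates form column j of the matrix


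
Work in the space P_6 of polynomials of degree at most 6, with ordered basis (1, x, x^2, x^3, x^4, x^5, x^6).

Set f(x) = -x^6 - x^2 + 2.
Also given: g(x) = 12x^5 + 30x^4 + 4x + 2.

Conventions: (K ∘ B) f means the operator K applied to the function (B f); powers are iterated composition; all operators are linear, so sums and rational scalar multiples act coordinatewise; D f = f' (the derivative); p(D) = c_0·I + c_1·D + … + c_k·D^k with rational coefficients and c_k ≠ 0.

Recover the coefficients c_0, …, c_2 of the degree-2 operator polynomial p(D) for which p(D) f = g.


D^0 f = -x^6 - x^2 + 2
D^1 f = -6x^5 - 2x
D^2 f = -30x^4 - 2
matching coefficients of g against c_0 f + c_1 Df + … from the top degree down determines the c_i
solution: c_0 = 0, c_1 = -2, c_2 = -1

p(D) = -2·D − D^2, i.e. c_0 = 0, c_1 = -2, c_2 = -1


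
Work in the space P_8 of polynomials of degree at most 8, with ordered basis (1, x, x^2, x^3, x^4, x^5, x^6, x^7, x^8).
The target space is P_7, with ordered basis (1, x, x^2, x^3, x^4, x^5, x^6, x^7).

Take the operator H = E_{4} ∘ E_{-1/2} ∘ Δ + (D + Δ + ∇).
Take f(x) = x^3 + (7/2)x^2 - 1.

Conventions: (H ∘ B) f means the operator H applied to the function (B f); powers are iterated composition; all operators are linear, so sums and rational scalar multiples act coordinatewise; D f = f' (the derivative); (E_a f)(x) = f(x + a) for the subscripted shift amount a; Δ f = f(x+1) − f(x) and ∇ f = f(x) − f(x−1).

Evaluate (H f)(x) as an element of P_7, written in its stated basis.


Δ f = 3x^2 + 10x + 9/2
E_{-1/2} Δ f = 3x^2 + 7x + 1/4
E_{4} E_{-1/2} Δ f = 3x^2 + 31x + 305/4
D f = 3x^2 + 7x
Δ f = 3x^2 + 10x + 9/2
∇ f = 3x^2 + 4x - 5/2
(D + Δ + ∇) f = 9x^2 + 21x + 2
(E_{4} ∘ E_{-1/2} ∘ Δ + (D + Δ + ∇)) f = 12x^2 + 52x + 313/4

the result is g(x) = 12x^2 + 52x + 313/4


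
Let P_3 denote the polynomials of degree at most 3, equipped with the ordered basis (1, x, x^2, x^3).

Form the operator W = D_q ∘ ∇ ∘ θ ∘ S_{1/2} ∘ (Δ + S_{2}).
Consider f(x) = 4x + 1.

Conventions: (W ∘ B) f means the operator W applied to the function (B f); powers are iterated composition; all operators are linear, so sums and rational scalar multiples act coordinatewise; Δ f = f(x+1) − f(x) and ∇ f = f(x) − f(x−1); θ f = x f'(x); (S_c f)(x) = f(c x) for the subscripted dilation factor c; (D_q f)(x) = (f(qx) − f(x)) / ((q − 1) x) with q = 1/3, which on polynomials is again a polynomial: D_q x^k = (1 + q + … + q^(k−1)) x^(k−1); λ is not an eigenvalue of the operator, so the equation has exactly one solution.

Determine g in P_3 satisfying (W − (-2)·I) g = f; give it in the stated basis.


the result is g(x) = 2x + 1/2

write g with unknown coordinates in the stated basis and equate coefficients in (W − (-2)·I) g = f
solving from the highest basis element down gives g = 2x + 1/2
check: W g = 0
so W g − (-2)·g = 4x + 1 = f ✓


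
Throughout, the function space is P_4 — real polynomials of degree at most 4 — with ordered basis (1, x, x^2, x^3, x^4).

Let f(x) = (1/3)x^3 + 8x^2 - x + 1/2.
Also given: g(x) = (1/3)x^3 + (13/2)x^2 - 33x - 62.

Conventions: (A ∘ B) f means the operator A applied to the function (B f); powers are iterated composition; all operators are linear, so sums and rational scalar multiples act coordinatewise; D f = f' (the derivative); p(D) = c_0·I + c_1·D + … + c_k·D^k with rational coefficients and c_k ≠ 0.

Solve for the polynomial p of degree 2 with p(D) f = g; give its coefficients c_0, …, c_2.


c_0 = 1, c_1 = -3/2, c_2 = -4

D^0 f = (1/3)x^3 + 8x^2 - x + 1/2
D^1 f = x^2 + 16x - 1
D^2 f = 2x + 16
matching coefficients of g against c_0 f + c_1 Df + … from the top degree down determines the c_i
solution: c_0 = 1, c_1 = -3/2, c_2 = -4


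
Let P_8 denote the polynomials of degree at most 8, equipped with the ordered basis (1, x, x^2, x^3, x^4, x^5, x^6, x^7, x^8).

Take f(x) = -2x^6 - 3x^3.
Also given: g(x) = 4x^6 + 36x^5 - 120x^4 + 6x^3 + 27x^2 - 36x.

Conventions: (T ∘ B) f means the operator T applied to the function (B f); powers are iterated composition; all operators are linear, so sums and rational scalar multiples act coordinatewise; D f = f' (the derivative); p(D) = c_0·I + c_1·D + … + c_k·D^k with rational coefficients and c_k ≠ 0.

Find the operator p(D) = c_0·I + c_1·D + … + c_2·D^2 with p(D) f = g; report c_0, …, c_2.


c_0 = -2, c_1 = -3, c_2 = 2

D^0 f = -2x^6 - 3x^3
D^1 f = -12x^5 - 9x^2
D^2 f = -60x^4 - 18x
matching coefficients of g against c_0 f + c_1 Df + … from the top degree down determines the c_i
solution: c_0 = -2, c_1 = -3, c_2 = 2


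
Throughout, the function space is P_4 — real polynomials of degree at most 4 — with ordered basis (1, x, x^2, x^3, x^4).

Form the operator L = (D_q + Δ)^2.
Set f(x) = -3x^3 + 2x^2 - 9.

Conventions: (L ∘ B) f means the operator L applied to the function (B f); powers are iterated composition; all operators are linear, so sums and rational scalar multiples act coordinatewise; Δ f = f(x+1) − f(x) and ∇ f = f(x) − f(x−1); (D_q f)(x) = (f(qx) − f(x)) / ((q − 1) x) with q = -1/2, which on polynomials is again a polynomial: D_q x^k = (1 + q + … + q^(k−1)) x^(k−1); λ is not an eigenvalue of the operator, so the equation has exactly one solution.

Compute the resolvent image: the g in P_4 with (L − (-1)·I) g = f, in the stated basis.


write g with unknown coordinates in the stated basis and equate coefficients in (L − (-1)·I) g = f
solving from the highest basis element down gives g = -3x^3 + 2x^2 + (225/8)x + 41/4
check: L g = -(225/8)x - 77/4
so L g − (-1)·g = -3x^3 + 2x^2 - 9 = f ✓

the image equals g(x) = -3x^3 + 2x^2 + (225/8)x + 41/4


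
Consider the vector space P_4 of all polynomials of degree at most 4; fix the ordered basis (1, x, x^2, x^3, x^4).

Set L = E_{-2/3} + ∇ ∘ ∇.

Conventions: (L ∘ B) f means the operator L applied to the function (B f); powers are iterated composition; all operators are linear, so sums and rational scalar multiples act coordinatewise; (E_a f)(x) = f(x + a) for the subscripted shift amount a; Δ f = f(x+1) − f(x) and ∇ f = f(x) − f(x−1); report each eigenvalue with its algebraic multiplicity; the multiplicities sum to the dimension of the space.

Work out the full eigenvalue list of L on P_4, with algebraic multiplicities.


image of 1: 1
image of x: x - 2/3
image of x^2: x^2 - (4/3)x + 22/9
image of x^3: x^3 - 2x^2 + (22/3)x - 170/27
image of x^4: x^4 - (8/3)x^3 + (44/3)x^2 - (680/27)x + 1150/81
the matrix is upper triangular; its diagonal is (1, 1, 1, 1, 1)
for a triangular matrix the eigenvalues are the diagonal entries, with algebraic multiplicity their repetition count

λ = 1 (multiplicity 5)


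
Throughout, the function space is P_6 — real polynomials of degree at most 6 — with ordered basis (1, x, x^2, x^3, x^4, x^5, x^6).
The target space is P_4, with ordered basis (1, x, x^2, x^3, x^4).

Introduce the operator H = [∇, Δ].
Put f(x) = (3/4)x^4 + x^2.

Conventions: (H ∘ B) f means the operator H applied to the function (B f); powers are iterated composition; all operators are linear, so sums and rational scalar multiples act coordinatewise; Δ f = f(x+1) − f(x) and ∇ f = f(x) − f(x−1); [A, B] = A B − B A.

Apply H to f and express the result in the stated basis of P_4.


Δ f = 3x^3 + (9/2)x^2 + 5x + 7/4
∇ Δ f = 9x^2 + 7/2
∇ f = 3x^3 - (9/2)x^2 + 5x - 7/4
Δ ∇ f = 9x^2 + 7/2
[∇, Δ] f = 0

the result is g(x) = 0


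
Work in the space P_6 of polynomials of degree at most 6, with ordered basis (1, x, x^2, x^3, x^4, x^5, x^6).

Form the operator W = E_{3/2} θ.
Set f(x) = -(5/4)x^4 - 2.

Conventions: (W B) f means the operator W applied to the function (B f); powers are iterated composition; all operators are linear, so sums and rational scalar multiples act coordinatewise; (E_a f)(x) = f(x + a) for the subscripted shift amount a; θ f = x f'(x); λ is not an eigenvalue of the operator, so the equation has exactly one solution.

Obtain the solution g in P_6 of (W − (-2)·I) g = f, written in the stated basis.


the result is g(x) = -(5/24)x^4 + x^3 - (9/16)x^2 - (15/8)x - 41/32

write g with unknown coordinates in the stated basis and equate coefficients in (W − (-2)·I) g = f
solving from the highest basis element down gives g = -(5/24)x^4 + x^3 - (9/16)x^2 - (15/8)x - 41/32
check: W g = -(5/6)x^4 - 2x^3 + (9/8)x^2 + (15/4)x + 9/16
so W g − (-2)·g = -(5/4)x^4 - 2 = f ✓


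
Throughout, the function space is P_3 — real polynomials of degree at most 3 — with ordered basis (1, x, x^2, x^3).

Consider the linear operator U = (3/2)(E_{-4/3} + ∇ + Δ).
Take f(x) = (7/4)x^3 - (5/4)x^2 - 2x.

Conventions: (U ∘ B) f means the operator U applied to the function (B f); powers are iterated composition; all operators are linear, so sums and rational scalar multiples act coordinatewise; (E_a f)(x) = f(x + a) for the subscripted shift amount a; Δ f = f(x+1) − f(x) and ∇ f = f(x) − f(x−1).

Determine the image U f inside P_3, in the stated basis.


E_{-4/3} f = (7/4)x^3 - (33/4)x^2 + (32/3)x - 100/27
∇ f = (21/4)x^2 - (31/4)x + 1
Δ f = (21/4)x^2 + (11/4)x - 3/2
(E_{-4/3} + ∇ + Δ) f = (7/4)x^3 + (9/4)x^2 + (17/3)x - 227/54
((3/2)(E_{-4/3} + ∇ + Δ)) f = (21/8)x^3 + (27/8)x^2 + (17/2)x - 227/36

g(x) = (21/8)x^3 + (27/8)x^2 + (17/2)x - 227/36


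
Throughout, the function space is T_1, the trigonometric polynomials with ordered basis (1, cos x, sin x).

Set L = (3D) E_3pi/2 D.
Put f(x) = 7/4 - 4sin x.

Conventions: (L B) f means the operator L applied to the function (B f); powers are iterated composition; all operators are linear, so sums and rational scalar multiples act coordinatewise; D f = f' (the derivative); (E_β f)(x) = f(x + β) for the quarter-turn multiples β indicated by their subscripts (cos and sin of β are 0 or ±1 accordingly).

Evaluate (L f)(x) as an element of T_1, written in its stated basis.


D f = -4cos x
E_3pi/2 D f = -4sin x
D E_3pi/2 D f = -4cos x
(3D) E_3pi/2 D f = -12cos x

the result is g(x) = -12cos x
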